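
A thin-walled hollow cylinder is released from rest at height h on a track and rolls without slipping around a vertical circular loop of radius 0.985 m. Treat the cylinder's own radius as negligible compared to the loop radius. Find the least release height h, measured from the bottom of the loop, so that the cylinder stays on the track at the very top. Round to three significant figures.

h_min ≈ 2.96 m

Here I = MR², so the shape factor k = I/(MR²) = 1.
At the top of the loop, the minimum-contact condition is Mg = Mv_top²/r, so v_top² = gr.
With ω = v/R, the kinetic energy at speed v is ½(1+k)Mv² = Mv².
Energy conservation from release (height h) to the top (height 2r): Mgh = Mg(2r) + M·gr.
Thus h_min = 2r + (1+k)r/2 = r(2 + 2/2) = 0.985 × 3 ≈ 2.96 m.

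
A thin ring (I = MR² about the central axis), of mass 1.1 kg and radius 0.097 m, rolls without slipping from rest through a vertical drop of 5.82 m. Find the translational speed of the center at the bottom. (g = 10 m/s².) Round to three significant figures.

Here I = MR², so the shape factor k = I/(MR²) = 1.
Rolling without slipping gives ω = v/R, so the total kinetic energy is ½Mv² + ½Iω² = ½(1+k)Mv² = Mv².
Setting Mgh = Mv² gives v = √(2gh/(1+k)) = √(2·10·5.82/2) ≈ 7.63 m/s.

v ≈ 7.63 m/s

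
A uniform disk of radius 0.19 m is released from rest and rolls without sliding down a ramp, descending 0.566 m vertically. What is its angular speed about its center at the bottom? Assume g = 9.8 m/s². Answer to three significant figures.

ω ≈ 14.3 rad/s

Here I = (1/2)MR², so the shape factor k = I/(MR²) = 0.5.
Pure rolling means v = ωR; then KE = ½Mv² + ½I(v/R)² = ½(1+k)Mv² = (3/4)Mv².
Energy conservation Mgh = ½(1+k)Mv² gives v = √(2gh/(1+k)) = √(2 × 9.8 × 0.566 / 1.5) = 2.72 m/s.
Then ω = v/R = 2.72 / 0.19 ≈ 14.3 rad/s.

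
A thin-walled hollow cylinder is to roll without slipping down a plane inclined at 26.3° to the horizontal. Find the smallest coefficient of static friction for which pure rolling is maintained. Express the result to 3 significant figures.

Here I = MR², so the shape factor k = I/(MR²) = 1.
Translational: Mg sinθ − f = Ma. Rotational about the CM: fR = Iα = kMRa, so f = kMa.
These give a = g sinθ/(1+k) and the required friction f = kMg sinθ/(1+k).
The normal force is N = Mg cosθ, so μ_min = f/N = k tanθ/(1+k).
μ_min = 1 × tan26.3° / 2 ≈ 0.247.

μ_min ≈ 0.247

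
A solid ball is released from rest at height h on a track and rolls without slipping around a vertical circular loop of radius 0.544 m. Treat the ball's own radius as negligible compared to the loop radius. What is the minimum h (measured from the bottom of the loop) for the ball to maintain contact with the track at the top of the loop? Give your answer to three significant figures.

h_min ≈ 1.47 m

For this body I = (2/5)MR², i.e. k = I/(MR²) = 0.4.
At the top, contact is just lost when gravity alone supplies the centripetal force: Mg = Mv_top²/r, i.e. v_top² = gr.
With ω = v/R, the kinetic energy at speed v is ½(1+k)Mv² = (7/10)Mv².
Energy conservation from release (height h) to the top (height 2r): Mgh = Mg(2r) + (7/10)M·gr.
Thus h_min = 2r + (1+k)r/2 = r(2 + 1.4/2) = 0.544 × 2.7 ≈ 1.47 m.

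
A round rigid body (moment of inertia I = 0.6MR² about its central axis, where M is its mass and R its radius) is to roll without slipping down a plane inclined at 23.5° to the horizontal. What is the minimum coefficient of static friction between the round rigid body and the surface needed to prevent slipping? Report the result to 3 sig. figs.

μ_min ≈ 0.163

For this body I = 0.6MR², i.e. k = I/(MR²) = 0.6.
Newton's second law down the slope: Mg sinθ − f = Ma. The torque equation fR = Iα (with α = a/R) gives f = kMa.
These give a = g sinθ/(1+k) and the required friction f = kMg sinθ/(1+k).
The normal force is N = Mg cosθ, so μ_min = f/N = k tanθ/(1+k).
μ_min = 0.6 × tan23.5° / 1.6 ≈ 0.163.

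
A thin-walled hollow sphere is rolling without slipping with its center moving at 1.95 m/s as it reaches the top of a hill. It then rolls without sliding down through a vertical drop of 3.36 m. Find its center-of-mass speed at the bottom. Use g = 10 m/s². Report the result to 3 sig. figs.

Here I = (2/3)MR², so the shape factor k = I/(MR²) = 2/3.
Rolling without slipping gives ω = v/R, so the total kinetic energy is ½Mv² + ½Iω² = ½(1+k)Mv² = (5/6)Mv².
Energy conservation: (5/6)Mv₀² + Mgh = (5/6)Mv², so v² = v₀² + 2gh/(1+k).
v = √(1.95² + 2×10×3.36/1.667) = √44.12 ≈ 6.64 m/s.

v ≈ 6.64 m/s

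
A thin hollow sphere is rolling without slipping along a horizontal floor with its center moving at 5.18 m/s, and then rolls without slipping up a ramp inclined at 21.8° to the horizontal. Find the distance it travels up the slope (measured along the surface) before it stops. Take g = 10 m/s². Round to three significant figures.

d ≈ 6.02 m

With I = (2/3)MR², the ratio k = I/(MR²) is 2/3.
The rolling condition ω = v/R makes the rotational term ½I(v/R)² = ½kMv², so KE_total = ½(1+k)Mv² = (5/6)Mv².
Setting this equal to Mgh gives the vertical rise h = (1+k)v₀²/(2g) = 1.667×5.18²/(2×10) = 2.236 m.
The distance along the slope is d = h/sinθ = 2.236/sin21.8° ≈ 6.02 m.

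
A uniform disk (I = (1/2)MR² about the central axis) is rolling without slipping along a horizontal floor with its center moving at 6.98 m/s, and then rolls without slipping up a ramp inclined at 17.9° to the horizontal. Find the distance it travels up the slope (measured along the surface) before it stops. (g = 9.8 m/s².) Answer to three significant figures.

The moment of inertia is (1/2)MR², giving k ≡ I/(MR²) = 0.5.
Pure rolling means v = ωR; then KE = ½Mv² + ½I(v/R)² = ½(1+k)Mv² = (3/4)Mv².
Setting this equal to Mgh gives the vertical rise h = (1+k)v₀²/(2g) = 1.5×6.98²/(2×9.8) = 3.729 m.
The distance along the slope is d = h/sinθ = 3.729/sin17.9° ≈ 12.1 m.

d ≈ 12.1 m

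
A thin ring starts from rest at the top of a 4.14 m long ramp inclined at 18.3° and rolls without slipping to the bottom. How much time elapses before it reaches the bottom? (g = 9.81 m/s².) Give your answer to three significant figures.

t ≈ 2.32 s

For this body I = MR², i.e. k = I/(MR²) = 1.
Newton's second law down the slope: Mg sinθ − f = Ma. The torque equation fR = Iα (with α = a/R) gives f = kMa.
Hence a = g sinθ/(1+k) = 9.81×sin18.3°/2 = 1.54 m/s².
Starting from rest, L = ½at², so t = √(2L/a) = √(2×4.14/1.54) ≈ 2.32 s.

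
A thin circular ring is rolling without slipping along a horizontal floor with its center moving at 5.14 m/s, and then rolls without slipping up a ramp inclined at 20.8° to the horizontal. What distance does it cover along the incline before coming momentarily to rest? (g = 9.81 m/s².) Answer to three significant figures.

For this body I = MR², i.e. k = I/(MR²) = 1.
Since it rolls without slipping, ω = v/R and KE = ½Mv² + ½Iω² = ½(1+k)Mv² = Mv².
Setting this equal to Mgh gives the vertical rise h = (1+k)v₀²/(2g) = 2×5.14²/(2×9.81) = 2.693 m.
Along the incline, d = h/sinθ = 2.693/sin20.8° ≈ 7.58 m.

d ≈ 7.58 m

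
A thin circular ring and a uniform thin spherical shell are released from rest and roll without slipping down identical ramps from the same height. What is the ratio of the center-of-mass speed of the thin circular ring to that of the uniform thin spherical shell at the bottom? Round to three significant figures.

Each satisfies Mgh = ½(1+k)Mv² with k = I/(MR²), so v ∝ 1/√(1+k).
For the thin circular ring k = 1; for the uniform thin spherical shell k = 2/3.
v₁/v₂ = √((1+k₂)/(1+k₁)) = √(1.667/2) ≈ 0.913.

v_ratio ≈ 0.913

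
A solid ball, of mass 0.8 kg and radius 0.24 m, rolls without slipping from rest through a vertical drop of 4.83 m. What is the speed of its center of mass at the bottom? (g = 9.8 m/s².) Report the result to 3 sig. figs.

For this body I = (2/5)MR², i.e. k = I/(MR²) = 0.4.
Rolling without slipping gives ω = v/R, so the total kinetic energy is ½Mv² + ½Iω² = ½(1+k)Mv² = (7/10)Mv².
Energy conservation: Mgh = (7/10)Mv², so v = √(2gh/(1+k)) = √(2 × 9.8 × 4.83 / 1.4) ≈ 8.22 m/s.

v ≈ 8.22 m/s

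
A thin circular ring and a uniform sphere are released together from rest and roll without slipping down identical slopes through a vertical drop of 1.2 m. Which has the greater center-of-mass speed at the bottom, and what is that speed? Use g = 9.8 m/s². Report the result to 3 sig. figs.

the uniform sphere, at v ≈ 4.10 m/s

For rolling without slipping, Mgh = ½(1+k)Mv² where k = I/(MR²), so v = √(2gh/(1+k)).
Thin circular ring: k = 1, giving v = √(2×9.8×1.2/2) = 3.429 m/s.
Uniform sphere: k = 0.4, giving v = √(2×9.8×1.2/1.4) = 4.099 m/s.
The smaller k wins: the uniform sphere, at ≈ 4.10 m/s.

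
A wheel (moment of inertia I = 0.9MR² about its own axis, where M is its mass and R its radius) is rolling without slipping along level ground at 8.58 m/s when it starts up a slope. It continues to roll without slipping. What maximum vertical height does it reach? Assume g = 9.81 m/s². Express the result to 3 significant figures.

h ≈ 7.13 m

Here I = 0.9MR², so the shape factor k = I/(MR²) = 0.9.
Rolling without slipping gives ω = v/R, so the total kinetic energy is ½Mv² + ½Iω² = ½(1+k)Mv² = (19/20)Mv².
All of this converts to potential energy at the highest point: (19/20)Mv₀² = Mgh.
Thus h = (1+k)v₀²/(2g) = 1.9 × 8.58² / (2 × 9.81) ≈ 7.13 m.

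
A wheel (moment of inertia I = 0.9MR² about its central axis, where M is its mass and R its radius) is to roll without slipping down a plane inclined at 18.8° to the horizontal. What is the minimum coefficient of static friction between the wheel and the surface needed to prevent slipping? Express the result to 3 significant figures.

μ_min ≈ 0.161

For this body I = 0.9MR², i.e. k = I/(MR²) = 0.9.
Translational: Mg sinθ − f = Ma. Rotational about the CM: fR = Iα = kMRa, so f = kMa.
These give a = g sinθ/(1+k) and the required friction f = kMg sinθ/(1+k).
The normal force is N = Mg cosθ, so μ_min = f/N = k tanθ/(1+k).
μ_min = 0.9 × tan18.8° / 1.9 ≈ 0.161.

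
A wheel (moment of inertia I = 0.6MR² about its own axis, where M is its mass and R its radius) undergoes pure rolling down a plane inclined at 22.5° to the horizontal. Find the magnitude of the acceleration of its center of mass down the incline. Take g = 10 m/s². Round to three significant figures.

Here I = 0.6MR², so the shape factor k = I/(MR²) = 0.6.
Along the incline Mg sinθ − f = Ma, and torque about the center fR = Iα = kMR²(a/R) gives f = kMa.
Eliminating f: Mg sinθ = (1+k)Ma, so a = g sinθ/(1+k) = 10 × sin22.5° / 1.6 ≈ 2.39 m/s².

a ≈ 2.39 m/s²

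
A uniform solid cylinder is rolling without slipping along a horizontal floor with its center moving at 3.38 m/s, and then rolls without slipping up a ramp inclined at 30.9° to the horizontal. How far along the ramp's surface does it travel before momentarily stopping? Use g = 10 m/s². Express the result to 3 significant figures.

d ≈ 1.67 m

With I = (1/2)MR², the ratio k = I/(MR²) is 0.5.
Rolling without slipping gives ω = v/R, so the total kinetic energy is ½Mv² + ½Iω² = ½(1+k)Mv² = (3/4)Mv².
Setting this equal to Mgh gives the vertical rise h = (1+k)v₀²/(2g) = 1.5×3.38²/(2×10) = 0.8568 m.
The distance along the slope is d = h/sinθ = 0.8568/sin30.9° ≈ 1.67 m.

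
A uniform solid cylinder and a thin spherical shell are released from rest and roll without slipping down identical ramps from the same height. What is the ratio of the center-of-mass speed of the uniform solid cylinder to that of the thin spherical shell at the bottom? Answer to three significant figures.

Each satisfies Mgh = ½(1+k)Mv² with k = I/(MR²), so v ∝ 1/√(1+k).
For the uniform solid cylinder k = 0.5; for the thin spherical shell k = 2/3.
v₁/v₂ = √((1+k₂)/(1+k₁)) = √(1.667/1.5) ≈ 1.05.

v_ratio ≈ 1.05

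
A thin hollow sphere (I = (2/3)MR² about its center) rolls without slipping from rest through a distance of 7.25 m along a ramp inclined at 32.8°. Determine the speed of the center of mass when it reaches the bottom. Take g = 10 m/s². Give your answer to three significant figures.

For this body I = (2/3)MR², i.e. k = I/(MR²) = 2/3.
Since it rolls without slipping, ω = v/R and KE = ½Mv² + ½Iω² = ½(1+k)Mv² = (5/6)Mv².
The vertical drop is h = L sinθ = 7.25 × sin32.8° = 3.927 m.
Setting Mgh = (5/6)Mv² gives v = √(2gh/(1+k)) = √(2·10·3.927/1.667) ≈ 6.87 m/s.

v ≈ 6.87 m/s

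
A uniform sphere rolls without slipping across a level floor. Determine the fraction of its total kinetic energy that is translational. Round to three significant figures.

fraction ≈ 0.714

With I = (2/5)MR², the ratio k = I/(MR²) is 0.4.
With ω = v/R, KE_trans = ½Mv² and KE_rot = ½Iω² = ½kMv², so KE_total = ½(1+k)Mv².
The translational fraction is therefore 1/(1+k) = 1/1.4 ≈ 0.714.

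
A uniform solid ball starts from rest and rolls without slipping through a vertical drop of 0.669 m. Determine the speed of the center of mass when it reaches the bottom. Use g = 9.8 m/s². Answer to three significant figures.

With I = (2/5)MR², the ratio k = I/(MR²) is 0.4.
The rolling condition ω = v/R makes the rotational term ½I(v/R)² = ½kMv², so KE_total = ½(1+k)Mv² = (7/10)Mv².
Energy conservation: Mgh = (7/10)Mv², so v = √(2gh/(1+k)) = √(2 × 9.8 × 0.669 / 1.4) ≈ 3.06 m/s.

v ≈ 3.06 m/s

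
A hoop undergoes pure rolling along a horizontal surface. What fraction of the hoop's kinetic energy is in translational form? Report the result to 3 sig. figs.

For this body I = MR², i.e. k = I/(MR²) = 1.
Since ω = v/R, the translational part is ½Mv² and the rotational part is ½I(v/R)² = ½kMv²; the total is ½(1+k)Mv².
The translational fraction is therefore 1/(1+k) = 1/2 ≈ 0.500.

fraction ≈ 0.500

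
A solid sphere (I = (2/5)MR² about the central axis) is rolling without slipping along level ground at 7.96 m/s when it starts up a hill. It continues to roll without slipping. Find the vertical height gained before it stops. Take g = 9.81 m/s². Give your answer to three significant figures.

h ≈ 4.52 m

The moment of inertia is (2/5)MR², giving k ≡ I/(MR²) = 0.4.
Since it rolls without slipping, ω = v/R and KE = ½Mv² + ½Iω² = ½(1+k)Mv² = (7/10)Mv².
All of this converts to potential energy at the highest point: (7/10)Mv₀² = Mgh.
Thus h = (1+k)v₀²/(2g) = 1.4 × 7.96² / (2 × 9.81) ≈ 4.52 m.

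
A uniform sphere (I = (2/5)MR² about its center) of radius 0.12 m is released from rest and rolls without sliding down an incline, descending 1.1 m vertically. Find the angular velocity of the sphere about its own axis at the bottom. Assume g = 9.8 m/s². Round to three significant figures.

ω ≈ 32.7 rad/s

Here I = (2/5)MR², so the shape factor k = I/(MR²) = 0.4.
Pure rolling means v = ωR; then KE = ½Mv² + ½I(v/R)² = ½(1+k)Mv² = (7/10)Mv².
Energy conservation Mgh = ½(1+k)Mv² gives v = √(2gh/(1+k)) = √(2 × 9.8 × 1.1 / 1.4) = 3.924 m/s.
Then ω = v/R = 3.924 / 0.12 ≈ 32.7 rad/s.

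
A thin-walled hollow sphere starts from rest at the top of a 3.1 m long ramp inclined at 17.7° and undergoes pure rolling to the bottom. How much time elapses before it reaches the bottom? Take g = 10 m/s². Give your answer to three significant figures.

For this body I = (2/3)MR², i.e. k = I/(MR²) = 2/3.
Translational: Mg sinθ − f = Ma. Rotational about the CM: fR = Iα = kMRa, so f = kMa.
Hence a = g sinθ/(1+k) = 10×sin17.7°/1.667 = 1.824 m/s².
With constant a from rest, t = √(2L/a) = √(2·3.1/1.824) ≈ 1.84 s.

t ≈ 1.84 s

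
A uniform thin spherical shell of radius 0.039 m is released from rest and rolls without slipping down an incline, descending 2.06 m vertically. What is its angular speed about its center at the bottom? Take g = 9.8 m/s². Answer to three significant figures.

The moment of inertia is (2/3)MR², giving k ≡ I/(MR²) = 2/3.
The rolling condition ω = v/R makes the rotational term ½I(v/R)² = ½kMv², so KE_total = ½(1+k)Mv² = (5/6)Mv².
Energy conservation Mgh = ½(1+k)Mv² gives v = √(2gh/(1+k)) = √(2 × 9.8 × 2.06 / 1.667) = 4.922 m/s.
Then ω = v/R = 4.922 / 0.039 ≈ 126 rad/s.

ω ≈ 126 rad/s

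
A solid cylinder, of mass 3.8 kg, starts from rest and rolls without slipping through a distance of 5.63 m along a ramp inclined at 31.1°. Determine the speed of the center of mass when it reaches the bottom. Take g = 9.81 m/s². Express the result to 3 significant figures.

For this body I = (1/2)MR², i.e. k = I/(MR²) = 0.5.
Rolling without slipping gives ω = v/R, so the total kinetic energy is ½Mv² + ½Iω² = ½(1+k)Mv² = (3/4)Mv².
The vertical drop is h = L sinθ = 5.63 × sin31.1° = 2.908 m.
Energy conservation: Mgh = (3/4)Mv², so v = √(2gh/(1+k)) = √(2 × 9.81 × 2.908 / 1.5) ≈ 6.17 m/s.

v ≈ 6.17 m/s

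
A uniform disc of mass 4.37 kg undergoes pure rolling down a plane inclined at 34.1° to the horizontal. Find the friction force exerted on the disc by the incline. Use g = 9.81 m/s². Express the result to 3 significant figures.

Here I = (1/2)MR², so the shape factor k = I/(MR²) = 0.5.
Newton's second law down the slope: Mg sinθ − f = Ma. The torque equation fR = Iα (with α = a/R) gives f = kMa.
Combining, a = g sinθ/(1+k) and f = kMa = kMg sinθ/(1+k).
f = 0.5 × 4.37 × 9.81 × sin34.1° / 1.5 ≈ 8.01 N.

f ≈ 8.01 N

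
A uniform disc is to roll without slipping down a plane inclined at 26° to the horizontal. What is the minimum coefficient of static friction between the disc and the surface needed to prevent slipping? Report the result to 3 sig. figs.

With I = (1/2)MR², the ratio k = I/(MR²) is 0.5.
Newton's second law down the slope: Mg sinθ − f = Ma. The torque equation fR = Iα (with α = a/R) gives f = kMa.
These give a = g sinθ/(1+k) and the required friction f = kMg sinθ/(1+k).
The normal force is N = Mg cosθ, so μ_min = f/N = k tanθ/(1+k).
μ_min = 0.5 × tan26° / 1.5 ≈ 0.163.

μ_min ≈ 0.163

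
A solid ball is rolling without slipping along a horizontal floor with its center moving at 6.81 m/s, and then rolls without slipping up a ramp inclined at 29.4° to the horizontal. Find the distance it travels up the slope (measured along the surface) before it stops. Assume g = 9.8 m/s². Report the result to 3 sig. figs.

d ≈ 6.75 m

With I = (2/5)MR², the ratio k = I/(MR²) is 0.4.
Pure rolling means v = ωR; then KE = ½Mv² + ½I(v/R)² = ½(1+k)Mv² = (7/10)Mv².
Setting this equal to Mgh gives the vertical rise h = (1+k)v₀²/(2g) = 1.4×6.81²/(2×9.8) = 3.313 m.
Along the incline, d = h/sinθ = 3.313/sin29.4° ≈ 6.75 m.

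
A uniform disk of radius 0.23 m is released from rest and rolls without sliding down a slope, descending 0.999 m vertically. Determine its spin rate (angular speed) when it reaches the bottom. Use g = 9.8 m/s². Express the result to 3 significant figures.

ω ≈ 15.7 rad/s

The moment of inertia is (1/2)MR², giving k ≡ I/(MR²) = 0.5.
Since it rolls without slipping, ω = v/R and KE = ½Mv² + ½Iω² = ½(1+k)Mv² = (3/4)Mv².
Energy conservation Mgh = ½(1+k)Mv² gives v = √(2gh/(1+k)) = √(2 × 9.8 × 0.999 / 1.5) = 3.613 m/s.
Then ω = v/R = 3.613 / 0.23 ≈ 15.7 rad/s.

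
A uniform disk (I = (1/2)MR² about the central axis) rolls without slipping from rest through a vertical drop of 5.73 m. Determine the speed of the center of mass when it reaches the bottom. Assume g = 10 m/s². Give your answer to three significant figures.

With I = (1/2)MR², the ratio k = I/(MR²) is 0.5.
Rolling without slipping gives ω = v/R, so the total kinetic energy is ½Mv² + ½Iω² = ½(1+k)Mv² = (3/4)Mv².
Setting Mgh = (3/4)Mv² gives v = √(2gh/(1+k)) = √(2·10·5.73/1.5) ≈ 8.74 m/s.

v ≈ 8.74 m/s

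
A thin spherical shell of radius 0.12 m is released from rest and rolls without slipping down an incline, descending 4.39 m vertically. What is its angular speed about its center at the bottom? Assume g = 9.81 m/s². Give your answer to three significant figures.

ω ≈ 59.9 rad/s

For this body I = (2/3)MR², i.e. k = I/(MR²) = 2/3.
The rolling condition ω = v/R makes the rotational term ½I(v/R)² = ½kMv², so KE_total = ½(1+k)Mv² = (5/6)Mv².
Energy conservation Mgh = ½(1+k)Mv² gives v = √(2gh/(1+k)) = √(2 × 9.81 × 4.39 / 1.667) = 7.189 m/s.
Then ω = v/R = 7.189 / 0.12 ≈ 59.9 rad/s.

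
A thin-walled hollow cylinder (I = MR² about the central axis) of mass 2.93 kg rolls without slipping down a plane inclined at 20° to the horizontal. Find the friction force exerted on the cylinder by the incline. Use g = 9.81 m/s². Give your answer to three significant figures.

For this body I = MR², i.e. k = I/(MR²) = 1.
Translational: Mg sinθ − f = Ma. Rotational about the CM: fR = Iα = kMRa, so f = kMa.
Combining, a = g sinθ/(1+k) and f = kMa = kMg sinθ/(1+k).
f = 1 × 2.93 × 9.81 × sin20° / 2 ≈ 4.92 N.

f ≈ 4.92 N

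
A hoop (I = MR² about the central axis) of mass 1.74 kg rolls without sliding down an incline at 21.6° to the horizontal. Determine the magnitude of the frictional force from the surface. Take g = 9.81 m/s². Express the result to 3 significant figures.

f ≈ 3.14 N

Here I = MR², so the shape factor k = I/(MR²) = 1.
Translational: Mg sinθ − f = Ma. Rotational about the CM: fR = Iα = kMRa, so f = kMa.
Combining, a = g sinθ/(1+k) and f = kMa = kMg sinθ/(1+k).
f = 1 × 1.74 × 9.81 × sin21.6° / 2 ≈ 3.14 N.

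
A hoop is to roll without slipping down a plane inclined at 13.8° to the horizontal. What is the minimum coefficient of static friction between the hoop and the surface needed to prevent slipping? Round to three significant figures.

μ_min ≈ 0.123

Here I = MR², so the shape factor k = I/(MR²) = 1.
Translational: Mg sinθ − f = Ma. Rotational about the CM: fR = Iα = kMRa, so f = kMa.
These give a = g sinθ/(1+k) and the required friction f = kMg sinθ/(1+k).
The normal force is N = Mg cosθ, so μ_min = f/N = k tanθ/(1+k).
μ_min = 1 × tan13.8° / 2 ≈ 0.123.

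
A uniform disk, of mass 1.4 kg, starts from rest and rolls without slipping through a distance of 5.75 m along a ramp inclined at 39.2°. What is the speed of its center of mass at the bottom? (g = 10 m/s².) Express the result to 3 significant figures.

Here I = (1/2)MR², so the shape factor k = I/(MR²) = 0.5.
The rolling condition ω = v/R makes the rotational term ½I(v/R)² = ½kMv², so KE_total = ½(1+k)Mv² = (3/4)Mv².
The vertical drop is h = L sinθ = 5.75 × sin39.2° = 3.634 m.
Setting Mgh = (3/4)Mv² gives v = √(2gh/(1+k)) = √(2·10·3.634/1.5) ≈ 6.96 m/s.

v ≈ 6.96 m/s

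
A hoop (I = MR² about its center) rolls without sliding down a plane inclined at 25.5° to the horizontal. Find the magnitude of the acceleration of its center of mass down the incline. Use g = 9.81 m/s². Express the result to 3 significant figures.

Here I = MR², so the shape factor k = I/(MR²) = 1.
Newton's second law down the slope: Mg sinθ − f = Ma. The torque equation fR = Iα (with α = a/R) gives f = kMa.
Eliminating f: Mg sinθ = (1+k)Ma, so a = g sinθ/(1+k) = 9.81 × sin25.5° / 2 ≈ 2.11 m/s².

a ≈ 2.11 m/s²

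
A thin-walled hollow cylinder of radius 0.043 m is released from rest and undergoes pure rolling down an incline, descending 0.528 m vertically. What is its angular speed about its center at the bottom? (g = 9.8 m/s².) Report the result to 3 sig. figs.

Here I = MR², so the shape factor k = I/(MR²) = 1.
The rolling condition ω = v/R makes the rotational term ½I(v/R)² = ½kMv², so KE_total = ½(1+k)Mv² = Mv².
Energy conservation Mgh = ½(1+k)Mv² gives v = √(2gh/(1+k)) = √(2 × 9.8 × 0.528 / 2) = 2.275 m/s.
The angular speed follows from ω = v/R = 2.275/0.043 ≈ 52.9 rad/s.

ω ≈ 52.9 rad/s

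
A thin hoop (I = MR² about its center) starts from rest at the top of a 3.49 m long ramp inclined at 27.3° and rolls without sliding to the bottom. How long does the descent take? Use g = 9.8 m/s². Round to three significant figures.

t ≈ 1.76 s

Here I = MR², so the shape factor k = I/(MR²) = 1.
Along the incline Mg sinθ − f = Ma, and torque about the center fR = Iα = kMR²(a/R) gives f = kMa.
Hence a = g sinθ/(1+k) = 9.8×sin27.3°/2 = 2.247 m/s².
Starting from rest, L = ½at², so t = √(2L/a) = √(2×3.49/2.247) ≈ 1.76 s.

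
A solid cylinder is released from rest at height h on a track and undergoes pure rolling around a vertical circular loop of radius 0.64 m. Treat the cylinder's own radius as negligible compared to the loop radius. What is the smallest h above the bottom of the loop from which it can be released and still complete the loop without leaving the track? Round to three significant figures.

Here I = (1/2)MR², so the shape factor k = I/(MR²) = 0.5.
At the top, contact is just lost when gravity alone supplies the centripetal force: Mg = Mv_top²/r, i.e. v_top² = gr.
With ω = v/R, the kinetic energy at speed v is ½(1+k)Mv² = (3/4)Mv².
Energy conservation from release (height h) to the top (height 2r): Mgh = Mg(2r) + (3/4)M·gr.
Thus h_min = 2r + (1+k)r/2 = r(2 + 1.5/2) = 0.64 × 2.75 ≈ 1.76 m.

h_min ≈ 1.76 m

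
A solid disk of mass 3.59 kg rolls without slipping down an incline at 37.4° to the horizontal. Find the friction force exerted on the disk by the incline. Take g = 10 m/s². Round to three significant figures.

Here I = (1/2)MR², so the shape factor k = I/(MR²) = 0.5.
Newton's second law down the slope: Mg sinθ − f = Ma. The torque equation fR = Iα (with α = a/R) gives f = kMa.
Combining, a = g sinθ/(1+k) and f = kMa = kMg sinθ/(1+k).
f = 0.5 × 3.59 × 10 × sin37.4° / 1.5 ≈ 7.27 N.

f ≈ 7.27 N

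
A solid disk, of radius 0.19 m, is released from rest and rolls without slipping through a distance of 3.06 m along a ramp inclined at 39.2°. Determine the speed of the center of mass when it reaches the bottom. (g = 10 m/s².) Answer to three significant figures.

For this body I = (1/2)MR², i.e. k = I/(MR²) = 0.5.
The rolling condition ω = v/R makes the rotational term ½I(v/R)² = ½kMv², so KE_total = ½(1+k)Mv² = (3/4)Mv².
The vertical drop is h = L sinθ = 3.06 × sin39.2° = 1.934 m.
Setting Mgh = (3/4)Mv² gives v = √(2gh/(1+k)) = √(2·10·1.934/1.5) ≈ 5.08 m/s.

v ≈ 5.08 m/s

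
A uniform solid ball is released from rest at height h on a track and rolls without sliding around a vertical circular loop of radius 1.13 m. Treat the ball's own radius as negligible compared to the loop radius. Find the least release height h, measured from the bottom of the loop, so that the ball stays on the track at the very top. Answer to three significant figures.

h_min ≈ 3.05 m

Here I = (2/5)MR², so the shape factor k = I/(MR²) = 0.4.
At the top of the loop, the minimum-contact condition is Mg = Mv_top²/r, so v_top² = gr.
With ω = v/R, the kinetic energy at speed v is ½(1+k)Mv² = (7/10)Mv².
Energy conservation from release (height h) to the top (height 2r): Mgh = Mg(2r) + (7/10)M·gr.
Thus h_min = 2r + (1+k)r/2 = r(2 + 1.4/2) = 1.13 × 2.7 ≈ 3.05 m.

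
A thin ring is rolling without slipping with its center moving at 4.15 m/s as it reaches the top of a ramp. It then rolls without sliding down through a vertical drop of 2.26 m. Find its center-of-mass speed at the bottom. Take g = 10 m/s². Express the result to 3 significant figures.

v ≈ 6.31 m/s

For this body I = MR², i.e. k = I/(MR²) = 1.
Pure rolling means v = ωR; then KE = ½Mv² + ½I(v/R)² = ½(1+k)Mv² = Mv².
Conserving energy between top and bottom: Mv² = Mv₀² + Mgh, hence v² = v₀² + 2gh/(1+k).
v = √(4.15² + 2×10×2.26/2) = √39.82 ≈ 6.31 m/s.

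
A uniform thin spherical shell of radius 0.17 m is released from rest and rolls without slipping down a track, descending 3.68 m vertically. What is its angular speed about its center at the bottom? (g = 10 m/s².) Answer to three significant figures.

With I = (2/3)MR², the ratio k = I/(MR²) is 2/3.
Since it rolls without slipping, ω = v/R and KE = ½Mv² + ½Iω² = ½(1+k)Mv² = (5/6)Mv².
Energy conservation Mgh = ½(1+k)Mv² gives v = √(2gh/(1+k)) = √(2 × 10 × 3.68 / 1.667) = 6.645 m/s.
Then ω = v/R = 6.645 / 0.17 ≈ 39.1 rad/s.

ω ≈ 39.1 rad/s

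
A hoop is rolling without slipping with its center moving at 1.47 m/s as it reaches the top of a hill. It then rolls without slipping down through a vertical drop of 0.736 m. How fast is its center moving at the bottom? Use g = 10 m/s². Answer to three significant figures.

v ≈ 3.09 m/s

Here I = MR², so the shape factor k = I/(MR²) = 1.
Pure rolling means v = ωR; then KE = ½Mv² + ½I(v/R)² = ½(1+k)Mv² = Mv².
Energy conservation: Mv₀² + Mgh = Mv², so v² = v₀² + 2gh/(1+k).
v = √(1.47² + 2×10×0.736/2) = √9.521 ≈ 3.09 m/s.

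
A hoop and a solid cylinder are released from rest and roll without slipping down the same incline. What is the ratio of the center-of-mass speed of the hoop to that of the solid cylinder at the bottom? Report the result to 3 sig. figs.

v_ratio ≈ 0.866

Each satisfies Mgh = ½(1+k)Mv² with k = I/(MR²), so v ∝ 1/√(1+k).
For the hoop k = 1; for the solid cylinder k = 0.5.
v₁/v₂ = √((1+k₂)/(1+k₁)) = √(1.5/2) ≈ 0.866.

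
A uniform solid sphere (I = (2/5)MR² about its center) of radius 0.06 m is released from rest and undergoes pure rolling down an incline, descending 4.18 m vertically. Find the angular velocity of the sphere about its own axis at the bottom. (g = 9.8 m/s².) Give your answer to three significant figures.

For this body I = (2/5)MR², i.e. k = I/(MR²) = 0.4.
Since it rolls without slipping, ω = v/R and KE = ½Mv² + ½Iω² = ½(1+k)Mv² = (7/10)Mv².
Energy conservation Mgh = ½(1+k)Mv² gives v = √(2gh/(1+k)) = √(2 × 9.8 × 4.18 / 1.4) = 7.65 m/s.
Then ω = v/R = 7.65 / 0.06 ≈ 127 rad/s.

ω ≈ 127 rad/s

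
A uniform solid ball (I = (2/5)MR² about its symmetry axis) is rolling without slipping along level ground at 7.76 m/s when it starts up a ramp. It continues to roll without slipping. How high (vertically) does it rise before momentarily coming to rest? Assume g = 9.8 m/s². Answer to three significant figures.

h ≈ 4.30 m

The moment of inertia is (2/5)MR², giving k ≡ I/(MR²) = 0.4.
Since it rolls without slipping, ω = v/R and KE = ½Mv² + ½Iω² = ½(1+k)Mv² = (7/10)Mv².
At the top the kinetic energy is zero, so (7/10)Mv₀² = Mgh.
Thus h = (1+k)v₀²/(2g) = 1.4 × 7.76² / (2 × 9.8) ≈ 4.30 m.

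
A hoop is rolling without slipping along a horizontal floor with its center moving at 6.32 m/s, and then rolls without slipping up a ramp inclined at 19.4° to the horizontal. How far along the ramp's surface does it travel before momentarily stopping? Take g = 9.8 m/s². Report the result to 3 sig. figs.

d ≈ 12.3 m

Here I = MR², so the shape factor k = I/(MR²) = 1.
Rolling without slipping gives ω = v/R, so the total kinetic energy is ½Mv² + ½Iω² = ½(1+k)Mv² = Mv².
Setting this equal to Mgh gives the vertical rise h = (1+k)v₀²/(2g) = 2×6.32²/(2×9.8) = 4.076 m.
Along the incline, d = h/sinθ = 4.076/sin19.4° ≈ 12.3 m.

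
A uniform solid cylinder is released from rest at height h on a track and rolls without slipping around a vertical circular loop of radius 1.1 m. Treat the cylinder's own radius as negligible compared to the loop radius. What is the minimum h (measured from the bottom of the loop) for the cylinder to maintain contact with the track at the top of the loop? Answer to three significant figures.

With I = (1/2)MR², the ratio k = I/(MR²) is 0.5.
At the top, contact is just lost when gravity alone supplies the centripetal force: Mg = Mv_top²/r, i.e. v_top² = gr.
With ω = v/R, the kinetic energy at speed v is ½(1+k)Mv² = (3/4)Mv².
Energy conservation from release (height h) to the top (height 2r): Mgh = Mg(2r) + (3/4)M·gr.
Thus h_min = 2r + (1+k)r/2 = r(2 + 1.5/2) = 1.1 × 2.75 ≈ 3.03 m.

h_min ≈ 3.03 m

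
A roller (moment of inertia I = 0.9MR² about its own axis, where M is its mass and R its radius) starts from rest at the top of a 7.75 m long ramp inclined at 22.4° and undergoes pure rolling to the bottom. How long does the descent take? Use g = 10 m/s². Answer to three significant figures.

With I = 0.9MR², the ratio k = I/(MR²) is 0.9.
Along the incline Mg sinθ − f = Ma, and torque about the center fR = Iα = kMR²(a/R) gives f = kMa.
Hence a = g sinθ/(1+k) = 10×sin22.4°/1.9 = 2.006 m/s².
With constant a from rest, t = √(2L/a) = √(2·7.75/2.006) ≈ 2.78 s.

t ≈ 2.78 s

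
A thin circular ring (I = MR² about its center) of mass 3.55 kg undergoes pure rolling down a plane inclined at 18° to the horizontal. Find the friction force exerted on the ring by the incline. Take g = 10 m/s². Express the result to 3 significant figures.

Here I = MR², so the shape factor k = I/(MR²) = 1.
Translational: Mg sinθ − f = Ma. Rotational about the CM: fR = Iα = kMRa, so f = kMa.
Combining, a = g sinθ/(1+k) and f = kMa = kMg sinθ/(1+k).
f = 1 × 3.55 × 10 × sin18° / 2 ≈ 5.49 N.

f ≈ 5.49 N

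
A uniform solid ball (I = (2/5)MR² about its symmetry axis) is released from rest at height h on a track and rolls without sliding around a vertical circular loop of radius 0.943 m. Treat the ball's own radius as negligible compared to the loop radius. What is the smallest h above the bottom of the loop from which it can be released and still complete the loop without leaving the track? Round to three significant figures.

Here I = (2/5)MR², so the shape factor k = I/(MR²) = 0.4.
At the top of the loop, the minimum-contact condition is Mg = Mv_top²/r, so v_top² = gr.
With ω = v/R, the kinetic energy at speed v is ½(1+k)Mv² = (7/10)Mv².
Energy conservation from release (height h) to the top (height 2r): Mgh = Mg(2r) + (7/10)M·gr.
Thus h_min = 2r + (1+k)r/2 = r(2 + 1.4/2) = 0.943 × 2.7 ≈ 2.55 m.

h_min ≈ 2.55 m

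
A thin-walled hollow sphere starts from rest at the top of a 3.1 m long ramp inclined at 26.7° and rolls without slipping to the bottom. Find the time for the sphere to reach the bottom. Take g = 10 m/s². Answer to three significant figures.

t ≈ 1.52 s

With I = (2/3)MR², the ratio k = I/(MR²) is 2/3.
Newton's second law down the slope: Mg sinθ − f = Ma. The torque equation fR = Iα (with α = a/R) gives f = kMa.
Hence a = g sinθ/(1+k) = 10×sin26.7°/1.667 = 2.696 m/s².
Starting from rest, L = ½at², so t = √(2L/a) = √(2×3.1/2.696) ≈ 1.52 s.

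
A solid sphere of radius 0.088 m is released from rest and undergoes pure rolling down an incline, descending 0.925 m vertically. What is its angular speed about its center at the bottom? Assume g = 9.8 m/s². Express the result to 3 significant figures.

ω ≈ 40.9 rad/s

With I = (2/5)MR², the ratio k = I/(MR²) is 0.4.
Pure rolling means v = ωR; then KE = ½Mv² + ½I(v/R)² = ½(1+k)Mv² = (7/10)Mv².
Energy conservation Mgh = ½(1+k)Mv² gives v = √(2gh/(1+k)) = √(2 × 9.8 × 0.925 / 1.4) = 3.599 m/s.
Then ω = v/R = 3.599 / 0.088 ≈ 40.9 rad/s.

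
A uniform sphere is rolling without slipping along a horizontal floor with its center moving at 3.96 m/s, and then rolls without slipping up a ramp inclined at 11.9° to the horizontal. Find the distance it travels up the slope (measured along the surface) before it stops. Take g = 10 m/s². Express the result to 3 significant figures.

Here I = (2/5)MR², so the shape factor k = I/(MR²) = 0.4.
Pure rolling means v = ωR; then KE = ½Mv² + ½I(v/R)² = ½(1+k)Mv² = (7/10)Mv².
Setting this equal to Mgh gives the vertical rise h = (1+k)v₀²/(2g) = 1.4×3.96²/(2×10) = 1.098 m.
Along the incline, d = h/sinθ = 1.098/sin11.9° ≈ 5.32 m.

d ≈ 5.32 m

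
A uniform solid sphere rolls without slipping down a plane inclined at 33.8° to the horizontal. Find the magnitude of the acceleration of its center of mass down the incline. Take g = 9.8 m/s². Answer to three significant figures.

The moment of inertia is (2/5)MR², giving k ≡ I/(MR²) = 0.4.
Newton's second law down the slope: Mg sinθ − f = Ma. The torque equation fR = Iα (with α = a/R) gives f = kMa.
Eliminating f: Mg sinθ = (1+k)Ma, so a = g sinθ/(1+k) = 9.8 × sin33.8° / 1.4 ≈ 3.89 m/s².

a ≈ 3.89 m/s²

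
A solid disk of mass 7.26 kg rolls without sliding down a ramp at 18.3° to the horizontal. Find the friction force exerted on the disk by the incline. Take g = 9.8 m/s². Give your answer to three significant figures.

The moment of inertia is (1/2)MR², giving k ≡ I/(MR²) = 0.5.
Translational: Mg sinθ − f = Ma. Rotational about the CM: fR = Iα = kMRa, so f = kMa.
Combining, a = g sinθ/(1+k) and f = kMa = kMg sinθ/(1+k).
f = 0.5 × 7.26 × 9.8 × sin18.3° / 1.5 ≈ 7.45 N.

f ≈ 7.45 N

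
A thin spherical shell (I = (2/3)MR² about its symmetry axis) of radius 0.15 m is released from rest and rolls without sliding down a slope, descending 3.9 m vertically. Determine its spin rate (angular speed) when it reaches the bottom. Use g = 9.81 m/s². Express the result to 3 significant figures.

ω ≈ 45.2 rad/s

Here I = (2/3)MR², so the shape factor k = I/(MR²) = 2/3.
The rolling condition ω = v/R makes the rotational term ½I(v/R)² = ½kMv², so KE_total = ½(1+k)Mv² = (5/6)Mv².
Energy conservation Mgh = ½(1+k)Mv² gives v = √(2gh/(1+k)) = √(2 × 9.81 × 3.9 / 1.667) = 6.776 m/s.
The angular speed follows from ω = v/R = 6.776/0.15 ≈ 45.2 rad/s.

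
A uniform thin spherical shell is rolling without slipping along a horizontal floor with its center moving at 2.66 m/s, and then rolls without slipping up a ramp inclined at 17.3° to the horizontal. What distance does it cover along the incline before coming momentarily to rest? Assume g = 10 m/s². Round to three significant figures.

The moment of inertia is (2/3)MR², giving k ≡ I/(MR²) = 2/3.
Since it rolls without slipping, ω = v/R and KE = ½Mv² + ½Iω² = ½(1+k)Mv² = (5/6)Mv².
Setting this equal to Mgh gives the vertical rise h = (1+k)v₀²/(2g) = 1.667×2.66²/(2×10) = 0.5896 m.
The distance along the slope is d = h/sinθ = 0.5896/sin17.3° ≈ 1.98 m.

d ≈ 1.98 m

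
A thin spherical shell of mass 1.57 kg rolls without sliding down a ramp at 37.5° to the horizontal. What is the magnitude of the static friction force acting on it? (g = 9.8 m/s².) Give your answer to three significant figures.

The moment of inertia is (2/3)MR², giving k ≡ I/(MR²) = 2/3.
Along the incline Mg sinθ − f = Ma, and torque about the center fR = Iα = kMR²(a/R) gives f = kMa.
Combining, a = g sinθ/(1+k) and f = kMa = kMg sinθ/(1+k).
f = (2/3) × 1.57 × 9.8 × sin37.5° / 1.667 ≈ 3.75 N.

f ≈ 3.75 N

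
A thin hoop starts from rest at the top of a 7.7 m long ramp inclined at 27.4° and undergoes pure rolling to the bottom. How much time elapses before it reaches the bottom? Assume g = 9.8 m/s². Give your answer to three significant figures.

For this body I = MR², i.e. k = I/(MR²) = 1.
Along the incline Mg sinθ − f = Ma, and torque about the center fR = Iα = kMR²(a/R) gives f = kMa.
Hence a = g sinθ/(1+k) = 9.8×sin27.4°/2 = 2.255 m/s².
Starting from rest, L = ½at², so t = √(2L/a) = √(2×7.7/2.255) ≈ 2.61 s.

t ≈ 2.61 s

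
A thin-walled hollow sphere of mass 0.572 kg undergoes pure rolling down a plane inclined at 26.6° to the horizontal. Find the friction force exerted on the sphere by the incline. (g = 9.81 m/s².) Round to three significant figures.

For this body I = (2/3)MR², i.e. k = I/(MR²) = 2/3.
Translational: Mg sinθ − f = Ma. Rotational about the CM: fR = Iα = kMRa, so f = kMa.
Combining, a = g sinθ/(1+k) and f = kMa = kMg sinθ/(1+k).
f = (2/3) × 0.572 × 9.81 × sin26.6° / 1.667 ≈ 1.01 N.

f ≈ 1.01 N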